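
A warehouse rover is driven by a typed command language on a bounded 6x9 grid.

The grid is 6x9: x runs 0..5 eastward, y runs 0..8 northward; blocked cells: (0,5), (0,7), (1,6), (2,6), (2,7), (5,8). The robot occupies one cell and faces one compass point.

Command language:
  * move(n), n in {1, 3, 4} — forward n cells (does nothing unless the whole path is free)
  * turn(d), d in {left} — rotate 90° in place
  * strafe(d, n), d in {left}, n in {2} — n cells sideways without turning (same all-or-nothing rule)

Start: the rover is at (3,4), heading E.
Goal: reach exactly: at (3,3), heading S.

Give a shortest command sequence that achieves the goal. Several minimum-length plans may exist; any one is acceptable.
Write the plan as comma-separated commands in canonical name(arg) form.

t0: at (3,4), heading E
t=1 turn(left) ⇒ at (3,4), heading N
t=2 turn(left) ⇒ at (3,4), heading W
t=3 turn(left) ⇒ at (3,4), heading S
t=4 move(1) ⇒ at (3,3), heading S
nothing shorter than 4 reaches the goal.

turn(left), turn(left), turn(left), move(1)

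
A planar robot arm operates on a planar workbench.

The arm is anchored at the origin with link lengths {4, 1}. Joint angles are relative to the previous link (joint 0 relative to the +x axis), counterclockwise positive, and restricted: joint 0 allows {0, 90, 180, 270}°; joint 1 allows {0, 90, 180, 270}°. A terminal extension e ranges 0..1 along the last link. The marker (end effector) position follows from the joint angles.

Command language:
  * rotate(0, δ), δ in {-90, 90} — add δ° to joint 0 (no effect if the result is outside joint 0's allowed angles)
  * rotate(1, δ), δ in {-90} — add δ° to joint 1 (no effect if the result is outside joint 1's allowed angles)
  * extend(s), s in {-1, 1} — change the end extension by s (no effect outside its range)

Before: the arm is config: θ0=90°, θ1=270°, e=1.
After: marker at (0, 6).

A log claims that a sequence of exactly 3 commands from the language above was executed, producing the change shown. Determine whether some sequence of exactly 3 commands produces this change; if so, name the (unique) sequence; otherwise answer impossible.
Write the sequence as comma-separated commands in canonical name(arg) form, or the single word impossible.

rotate(1, -90), rotate(1, -90), rotate(1, -90)

initial: config: θ0=90°, θ1=270°, e=1
[1] after rotate(1, -90): config: θ0=90°, θ1=180°, e=1
[2] after rotate(1, -90): config: θ0=90°, θ1=90°, e=1
[3] after rotate(1, -90): config: θ0=90°, θ1=0°, e=1
all 125 alternatives checked — unique.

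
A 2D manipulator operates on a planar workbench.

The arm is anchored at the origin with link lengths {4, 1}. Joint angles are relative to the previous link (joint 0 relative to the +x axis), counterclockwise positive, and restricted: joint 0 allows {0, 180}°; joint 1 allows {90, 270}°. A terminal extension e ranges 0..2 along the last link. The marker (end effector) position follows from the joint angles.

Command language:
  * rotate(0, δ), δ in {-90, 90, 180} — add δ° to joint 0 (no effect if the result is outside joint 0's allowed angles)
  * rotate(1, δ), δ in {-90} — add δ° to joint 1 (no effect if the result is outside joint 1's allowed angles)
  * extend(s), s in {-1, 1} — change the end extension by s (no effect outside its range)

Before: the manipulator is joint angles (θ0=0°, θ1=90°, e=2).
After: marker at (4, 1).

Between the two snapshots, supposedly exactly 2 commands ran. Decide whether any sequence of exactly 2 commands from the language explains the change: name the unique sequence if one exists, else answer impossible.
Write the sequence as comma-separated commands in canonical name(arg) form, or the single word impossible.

from: joint angles (θ0=0°, θ1=90°, e=2)
[1] after extend(-1): joint angles (θ0=0°, θ1=90°, e=1)
[2] after extend(-1): joint angles (θ0=0°, θ1=90°, e=0)
uniquely the one of 36 2-step routes that fits.

extend(-1), extend(-1)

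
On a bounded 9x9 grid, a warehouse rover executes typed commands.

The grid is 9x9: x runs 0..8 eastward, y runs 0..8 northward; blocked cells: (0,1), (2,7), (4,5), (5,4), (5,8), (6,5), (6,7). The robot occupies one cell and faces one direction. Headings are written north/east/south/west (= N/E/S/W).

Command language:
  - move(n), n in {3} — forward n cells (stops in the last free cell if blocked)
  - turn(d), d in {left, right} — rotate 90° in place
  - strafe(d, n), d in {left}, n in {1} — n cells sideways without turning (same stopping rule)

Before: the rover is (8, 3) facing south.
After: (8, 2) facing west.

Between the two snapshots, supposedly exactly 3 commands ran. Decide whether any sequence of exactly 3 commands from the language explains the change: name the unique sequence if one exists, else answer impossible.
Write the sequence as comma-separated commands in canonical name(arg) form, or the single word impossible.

key: the first strafe(left, 1) runs into the grid edge before its full distance
initial: (8, 3) facing south
step 1 (strafe(left, 1)): (8, 3) facing south
step 2 (turn(right)): (8, 3) facing west
step 3 (strafe(left, 1)): (8, 2) facing west
uniquely the one of 64 3-step routes that fits.

strafe(left, 1), turn(right), strafe(left, 1)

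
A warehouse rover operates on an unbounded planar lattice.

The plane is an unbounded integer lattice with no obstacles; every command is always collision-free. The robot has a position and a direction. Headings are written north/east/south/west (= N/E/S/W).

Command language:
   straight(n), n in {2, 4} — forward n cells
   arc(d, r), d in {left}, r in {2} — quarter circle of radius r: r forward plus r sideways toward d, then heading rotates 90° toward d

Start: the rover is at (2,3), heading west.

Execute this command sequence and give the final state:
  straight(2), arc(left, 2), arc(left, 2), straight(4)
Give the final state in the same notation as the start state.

at (4,-1), heading east

t0: at (2,3), heading west
t=1 straight(2) ⇒ at (0,3), heading west
t=2 arc(left, 2) ⇒ at (-2,1), heading south
t=3 arc(left, 2) ⇒ at (0,-1), heading east
t=4 straight(4) ⇒ at (4,-1), heading east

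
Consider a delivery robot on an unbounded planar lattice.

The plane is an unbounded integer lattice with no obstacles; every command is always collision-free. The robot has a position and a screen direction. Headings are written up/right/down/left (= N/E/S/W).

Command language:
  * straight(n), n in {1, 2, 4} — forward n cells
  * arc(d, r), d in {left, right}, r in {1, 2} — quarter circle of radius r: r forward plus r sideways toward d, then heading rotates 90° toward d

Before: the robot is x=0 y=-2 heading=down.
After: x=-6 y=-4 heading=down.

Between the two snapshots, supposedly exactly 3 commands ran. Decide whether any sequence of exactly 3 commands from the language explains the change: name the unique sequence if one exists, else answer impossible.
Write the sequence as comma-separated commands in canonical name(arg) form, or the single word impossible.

arc(right, 1), straight(4), arc(left, 1)

key: running arc(left, 1) before arc(right, 1) would end elsewhere — order is forced
from: x=0 y=-2 heading=down
1. arc(right, 1) → x=-1 y=-3 heading=left
2. straight(4) → x=-5 y=-3 heading=left
3. arc(left, 1) → x=-6 y=-4 heading=down
no rival 3-sequence matches.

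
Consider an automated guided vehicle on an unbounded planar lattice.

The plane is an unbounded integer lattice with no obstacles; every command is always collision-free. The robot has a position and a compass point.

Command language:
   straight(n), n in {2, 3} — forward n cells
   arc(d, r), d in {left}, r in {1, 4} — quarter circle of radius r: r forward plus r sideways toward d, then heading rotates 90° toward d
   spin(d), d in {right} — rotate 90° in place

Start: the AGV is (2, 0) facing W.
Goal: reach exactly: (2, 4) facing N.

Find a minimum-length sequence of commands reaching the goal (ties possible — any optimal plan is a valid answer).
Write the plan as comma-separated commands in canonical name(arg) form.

initial: (2, 0) facing W
1. spin(right) → (2, 0) facing N
2. straight(2) → (2, 2) facing N
3. straight(2) → (2, 4) facing N
nothing shorter than 3 reaches the goal.

spin(right), straight(2), straight(2)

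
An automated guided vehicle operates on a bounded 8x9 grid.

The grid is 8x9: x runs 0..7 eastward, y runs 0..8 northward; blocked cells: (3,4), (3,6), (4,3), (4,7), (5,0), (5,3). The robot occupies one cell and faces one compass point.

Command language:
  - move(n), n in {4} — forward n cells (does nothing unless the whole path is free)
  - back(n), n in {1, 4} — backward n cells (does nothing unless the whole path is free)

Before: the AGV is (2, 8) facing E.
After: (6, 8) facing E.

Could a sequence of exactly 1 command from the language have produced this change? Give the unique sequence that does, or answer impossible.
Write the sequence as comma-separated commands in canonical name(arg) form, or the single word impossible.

key: still facing E — the one step turns nothing
start: (2, 8) facing E
t=1 move(4) ⇒ (6, 8) facing E
all 3 alternatives checked — unique.

move(4)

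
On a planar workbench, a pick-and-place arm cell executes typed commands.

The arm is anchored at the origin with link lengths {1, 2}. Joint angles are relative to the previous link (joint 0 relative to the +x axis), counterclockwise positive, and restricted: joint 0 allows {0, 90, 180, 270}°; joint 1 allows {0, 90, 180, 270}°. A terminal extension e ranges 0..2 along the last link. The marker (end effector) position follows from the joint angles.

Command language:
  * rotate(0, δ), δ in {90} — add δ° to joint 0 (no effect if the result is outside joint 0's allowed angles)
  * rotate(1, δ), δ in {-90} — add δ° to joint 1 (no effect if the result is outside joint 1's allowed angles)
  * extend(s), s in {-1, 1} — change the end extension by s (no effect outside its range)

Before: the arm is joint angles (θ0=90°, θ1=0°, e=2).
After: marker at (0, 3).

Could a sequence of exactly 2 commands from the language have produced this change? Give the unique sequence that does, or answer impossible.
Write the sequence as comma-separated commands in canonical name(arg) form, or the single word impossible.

t0: joint angles (θ0=90°, θ1=0°, e=2)
t=1 extend(-1) ⇒ joint angles (θ0=90°, θ1=0°, e=1)
t=2 extend(-1) ⇒ joint angles (θ0=90°, θ1=0°, e=0)
all 16 alternatives checked — unique.

extend(-1), extend(-1)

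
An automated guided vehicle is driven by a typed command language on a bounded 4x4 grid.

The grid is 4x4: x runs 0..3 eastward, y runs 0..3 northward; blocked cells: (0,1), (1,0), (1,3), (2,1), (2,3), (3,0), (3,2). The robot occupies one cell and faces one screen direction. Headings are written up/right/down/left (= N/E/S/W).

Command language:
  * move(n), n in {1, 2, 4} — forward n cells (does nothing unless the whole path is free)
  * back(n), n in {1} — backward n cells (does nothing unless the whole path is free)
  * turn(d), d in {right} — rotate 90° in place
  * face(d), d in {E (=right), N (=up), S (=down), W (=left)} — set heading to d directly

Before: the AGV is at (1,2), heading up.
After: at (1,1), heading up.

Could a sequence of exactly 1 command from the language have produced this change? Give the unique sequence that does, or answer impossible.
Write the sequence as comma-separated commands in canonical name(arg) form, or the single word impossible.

key: still facing N — the one step turns nothing
start: at (1,2), heading up
t=1 back(1) ⇒ at (1,1), heading up
uniquely the one of 9 1-step routes that fits.

back(1)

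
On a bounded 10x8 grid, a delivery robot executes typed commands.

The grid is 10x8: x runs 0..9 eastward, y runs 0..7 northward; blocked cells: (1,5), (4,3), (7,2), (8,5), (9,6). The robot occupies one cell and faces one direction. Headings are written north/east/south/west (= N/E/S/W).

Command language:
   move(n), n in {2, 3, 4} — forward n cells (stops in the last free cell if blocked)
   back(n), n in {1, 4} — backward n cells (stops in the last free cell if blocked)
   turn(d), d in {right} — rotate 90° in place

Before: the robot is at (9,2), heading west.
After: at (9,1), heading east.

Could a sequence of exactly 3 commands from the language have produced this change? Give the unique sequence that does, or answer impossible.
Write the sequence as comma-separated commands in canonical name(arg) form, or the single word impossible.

turn(right), back(1), turn(right)

key: cell and facing (now E) both changed — the 3 commands mix motion and turning
begin: at (9,2), heading west
1. turn(right) → at (9,2), heading north
2. back(1) → at (9,1), heading north
3. turn(right) → at (9,1), heading east
no rival 3-sequence matches.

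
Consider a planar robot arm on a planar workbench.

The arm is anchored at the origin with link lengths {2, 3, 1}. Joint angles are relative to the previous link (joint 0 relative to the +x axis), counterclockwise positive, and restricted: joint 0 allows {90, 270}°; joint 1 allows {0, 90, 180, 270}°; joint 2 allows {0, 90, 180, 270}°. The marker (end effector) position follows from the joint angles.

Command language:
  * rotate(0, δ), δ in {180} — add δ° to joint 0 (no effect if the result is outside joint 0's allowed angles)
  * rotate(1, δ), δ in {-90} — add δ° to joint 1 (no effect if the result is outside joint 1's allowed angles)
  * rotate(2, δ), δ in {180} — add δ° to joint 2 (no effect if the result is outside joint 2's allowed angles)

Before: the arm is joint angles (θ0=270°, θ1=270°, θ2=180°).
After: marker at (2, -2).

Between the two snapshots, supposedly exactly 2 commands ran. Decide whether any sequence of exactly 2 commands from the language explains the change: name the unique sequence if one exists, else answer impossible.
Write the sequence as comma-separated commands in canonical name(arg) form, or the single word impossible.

rotate(1, -90), rotate(1, -90)

begin: joint angles (θ0=270°, θ1=270°, θ2=180°)
step 1 (rotate(1, -90)): joint angles (θ0=270°, θ1=180°, θ2=180°)
step 2 (rotate(1, -90)): joint angles (θ0=270°, θ1=90°, θ2=180°)
no other 2-command option fits: unique.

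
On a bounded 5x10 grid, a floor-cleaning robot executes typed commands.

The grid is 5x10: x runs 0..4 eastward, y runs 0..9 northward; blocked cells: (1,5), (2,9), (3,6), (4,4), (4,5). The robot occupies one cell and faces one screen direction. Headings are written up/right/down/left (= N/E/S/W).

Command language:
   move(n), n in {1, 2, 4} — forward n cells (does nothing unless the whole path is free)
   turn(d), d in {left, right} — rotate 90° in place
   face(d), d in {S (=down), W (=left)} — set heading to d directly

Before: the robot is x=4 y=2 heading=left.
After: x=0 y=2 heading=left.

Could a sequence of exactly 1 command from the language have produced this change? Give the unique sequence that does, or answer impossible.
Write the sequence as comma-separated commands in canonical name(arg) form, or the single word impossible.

key: heading stays W — the single command does not turn
from: x=4 y=2 heading=left
t=1 move(4) ⇒ x=0 y=2 heading=left
no other 1-command option fits: unique.

move(4)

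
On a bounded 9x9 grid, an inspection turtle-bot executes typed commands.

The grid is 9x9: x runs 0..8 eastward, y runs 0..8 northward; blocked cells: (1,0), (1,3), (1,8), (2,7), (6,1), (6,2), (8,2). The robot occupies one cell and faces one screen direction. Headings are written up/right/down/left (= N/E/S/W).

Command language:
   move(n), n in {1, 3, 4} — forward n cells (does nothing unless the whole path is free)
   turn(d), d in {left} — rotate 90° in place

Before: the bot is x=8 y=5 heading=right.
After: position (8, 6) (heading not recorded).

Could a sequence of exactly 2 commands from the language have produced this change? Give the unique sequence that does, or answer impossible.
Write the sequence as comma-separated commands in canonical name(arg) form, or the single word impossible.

turn(left), move(1)

key: order matters: swapping turn(left) and move(1) lands elsewhere
t0: x=8 y=5 heading=right
t=1 turn(left) ⇒ x=8 y=5 heading=up
t=2 move(1) ⇒ x=8 y=6 heading=up
no other 2-command option fits: unique.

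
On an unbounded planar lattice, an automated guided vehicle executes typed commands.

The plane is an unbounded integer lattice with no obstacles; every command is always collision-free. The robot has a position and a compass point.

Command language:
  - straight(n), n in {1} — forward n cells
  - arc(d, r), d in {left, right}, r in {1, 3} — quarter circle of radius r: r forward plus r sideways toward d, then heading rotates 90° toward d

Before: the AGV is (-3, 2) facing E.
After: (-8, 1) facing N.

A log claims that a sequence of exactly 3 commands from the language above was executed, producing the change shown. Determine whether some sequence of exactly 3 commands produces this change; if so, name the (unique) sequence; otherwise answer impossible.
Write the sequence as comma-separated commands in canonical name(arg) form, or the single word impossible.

key: running arc(right, 3) before arc(right, 1) would end elsewhere — order is forced
initial: (-3, 2) facing E
t=1 arc(right, 1) ⇒ (-2, 1) facing S
t=2 arc(right, 3) ⇒ (-5, -2) facing W
t=3 arc(right, 3) ⇒ (-8, 1) facing N
no other 3-command option fits: unique.

arc(right, 1), arc(right, 3), arc(right, 3)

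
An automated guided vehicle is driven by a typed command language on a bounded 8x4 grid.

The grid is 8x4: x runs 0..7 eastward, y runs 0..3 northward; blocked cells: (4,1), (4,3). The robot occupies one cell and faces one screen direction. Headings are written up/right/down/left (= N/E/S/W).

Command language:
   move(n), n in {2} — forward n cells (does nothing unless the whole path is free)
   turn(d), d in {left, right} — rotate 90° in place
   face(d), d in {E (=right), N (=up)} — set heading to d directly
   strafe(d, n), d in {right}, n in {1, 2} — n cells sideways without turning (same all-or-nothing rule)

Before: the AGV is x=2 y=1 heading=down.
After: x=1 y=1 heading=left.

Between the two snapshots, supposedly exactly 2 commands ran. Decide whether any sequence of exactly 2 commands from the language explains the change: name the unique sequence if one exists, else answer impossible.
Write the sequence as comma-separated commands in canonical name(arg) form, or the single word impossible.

key: cell and facing (now W) both changed — the 2 commands mix motion and turning
begin: x=2 y=1 heading=down
t=1 strafe(right, 1) ⇒ x=1 y=1 heading=down
t=2 turn(right) ⇒ x=1 y=1 heading=left
uniquely the one of 49 2-step routes that fits.

strafe(right, 1), turn(right)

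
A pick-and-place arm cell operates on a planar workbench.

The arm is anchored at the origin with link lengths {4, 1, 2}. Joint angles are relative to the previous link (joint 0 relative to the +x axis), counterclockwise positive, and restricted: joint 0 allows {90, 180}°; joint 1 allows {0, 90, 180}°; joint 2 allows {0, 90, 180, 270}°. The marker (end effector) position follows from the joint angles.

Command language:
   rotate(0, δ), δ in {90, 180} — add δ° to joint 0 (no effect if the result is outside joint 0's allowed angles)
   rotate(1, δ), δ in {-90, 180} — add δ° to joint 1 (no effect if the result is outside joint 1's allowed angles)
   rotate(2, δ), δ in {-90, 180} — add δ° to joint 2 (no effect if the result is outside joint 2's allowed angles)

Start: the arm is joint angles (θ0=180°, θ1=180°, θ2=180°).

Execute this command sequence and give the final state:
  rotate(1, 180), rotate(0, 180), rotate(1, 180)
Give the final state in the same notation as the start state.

initial: joint angles (θ0=180°, θ1=180°, θ2=180°)
t=1 rotate(1, 180) ⇒ joint angles (θ0=180°, θ1=0°, θ2=180°)
t=2 rotate(0, 180) ⇒ joint angles (θ0=180°, θ1=0°, θ2=180°)
t=3 rotate(1, 180) ⇒ joint angles (θ0=180°, θ1=180°, θ2=180°)

joint angles (θ0=180°, θ1=180°, θ2=180°)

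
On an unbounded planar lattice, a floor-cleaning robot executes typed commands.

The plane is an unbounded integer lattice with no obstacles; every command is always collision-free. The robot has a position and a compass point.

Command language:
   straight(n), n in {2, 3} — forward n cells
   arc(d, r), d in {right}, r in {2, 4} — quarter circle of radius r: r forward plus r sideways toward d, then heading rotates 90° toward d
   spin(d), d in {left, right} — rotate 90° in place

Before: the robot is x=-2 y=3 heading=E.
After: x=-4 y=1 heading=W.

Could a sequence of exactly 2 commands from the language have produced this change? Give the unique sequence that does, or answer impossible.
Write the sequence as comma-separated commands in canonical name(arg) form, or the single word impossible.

key: position moved to (-4,1) AND the heading swung to W — translation plus rotation needed
start: x=-2 y=3 heading=E
[1] after spin(right): x=-2 y=3 heading=S
[2] after arc(right, 2): x=-4 y=1 heading=W
all 36 alternatives checked — unique.

spin(right), arc(right, 2)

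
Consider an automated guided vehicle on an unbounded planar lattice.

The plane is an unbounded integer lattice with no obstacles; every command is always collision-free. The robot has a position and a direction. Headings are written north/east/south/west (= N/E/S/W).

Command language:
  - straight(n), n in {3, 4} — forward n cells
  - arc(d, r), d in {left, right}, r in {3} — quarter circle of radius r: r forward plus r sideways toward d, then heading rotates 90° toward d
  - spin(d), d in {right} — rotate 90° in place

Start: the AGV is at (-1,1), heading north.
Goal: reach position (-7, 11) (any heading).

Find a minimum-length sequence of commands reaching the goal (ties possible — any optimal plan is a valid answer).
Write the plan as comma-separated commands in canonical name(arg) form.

begin: at (-1,1), heading north
t=1 arc(left, 3) ⇒ at (-4,4), heading west
t=2 arc(right, 3) ⇒ at (-7,7), heading north
t=3 straight(4) ⇒ at (-7,11), heading north
no 2-step plan works, so 3 is optimal.

arc(left, 3), arc(right, 3), straight(4)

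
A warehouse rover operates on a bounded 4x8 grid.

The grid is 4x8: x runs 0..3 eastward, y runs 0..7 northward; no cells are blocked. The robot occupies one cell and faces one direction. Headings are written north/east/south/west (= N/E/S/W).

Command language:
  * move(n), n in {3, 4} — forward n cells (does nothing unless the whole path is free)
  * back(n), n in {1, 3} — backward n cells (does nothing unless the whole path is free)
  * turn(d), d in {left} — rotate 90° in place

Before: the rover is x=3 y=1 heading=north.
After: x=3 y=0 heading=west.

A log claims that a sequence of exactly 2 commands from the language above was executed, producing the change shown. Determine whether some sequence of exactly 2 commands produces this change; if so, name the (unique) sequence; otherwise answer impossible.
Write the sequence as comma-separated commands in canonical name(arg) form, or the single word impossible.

key: order matters: swapping back(1) and turn(left) lands elsewhere
from: x=3 y=1 heading=north
step 1 (back(1)): x=3 y=0 heading=north
step 2 (turn(left)): x=3 y=0 heading=west
all 25 alternatives checked — unique.

back(1), turn(left)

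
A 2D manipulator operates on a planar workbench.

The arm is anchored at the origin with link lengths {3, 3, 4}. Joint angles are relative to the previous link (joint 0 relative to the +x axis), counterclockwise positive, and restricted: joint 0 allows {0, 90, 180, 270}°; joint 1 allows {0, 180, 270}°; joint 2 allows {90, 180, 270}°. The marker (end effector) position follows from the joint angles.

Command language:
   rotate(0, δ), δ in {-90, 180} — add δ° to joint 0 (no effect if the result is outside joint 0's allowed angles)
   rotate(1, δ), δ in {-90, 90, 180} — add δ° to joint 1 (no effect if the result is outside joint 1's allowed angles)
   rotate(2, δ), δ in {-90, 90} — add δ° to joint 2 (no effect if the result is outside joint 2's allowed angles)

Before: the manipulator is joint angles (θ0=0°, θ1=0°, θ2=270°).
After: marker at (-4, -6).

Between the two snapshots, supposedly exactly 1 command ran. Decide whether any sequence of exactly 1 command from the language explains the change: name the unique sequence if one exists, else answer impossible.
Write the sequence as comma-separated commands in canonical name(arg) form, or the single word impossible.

rotate(0, -90)

t0: joint angles (θ0=0°, θ1=0°, θ2=270°)
step 1 (rotate(0, -90)): joint angles (θ0=270°, θ1=0°, θ2=270°)
no rival 1-sequence matches.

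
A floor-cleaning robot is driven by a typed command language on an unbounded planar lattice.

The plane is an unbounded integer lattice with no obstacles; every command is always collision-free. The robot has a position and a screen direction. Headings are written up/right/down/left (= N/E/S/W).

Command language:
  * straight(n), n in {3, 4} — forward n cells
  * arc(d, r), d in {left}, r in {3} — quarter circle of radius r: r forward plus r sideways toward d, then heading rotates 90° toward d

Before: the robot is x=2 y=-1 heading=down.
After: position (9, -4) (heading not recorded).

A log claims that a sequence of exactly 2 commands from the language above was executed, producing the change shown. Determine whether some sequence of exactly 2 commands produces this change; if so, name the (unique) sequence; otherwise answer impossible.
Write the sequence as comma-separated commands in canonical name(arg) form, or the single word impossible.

arc(left, 3), straight(4)

key: running straight(4) before arc(left, 3) would end elsewhere — order is forced
begin: x=2 y=-1 heading=down
step 1 (arc(left, 3)): x=5 y=-4 heading=right
step 2 (straight(4)): x=9 y=-4 heading=right
uniquely the one of 9 2-step routes that fits.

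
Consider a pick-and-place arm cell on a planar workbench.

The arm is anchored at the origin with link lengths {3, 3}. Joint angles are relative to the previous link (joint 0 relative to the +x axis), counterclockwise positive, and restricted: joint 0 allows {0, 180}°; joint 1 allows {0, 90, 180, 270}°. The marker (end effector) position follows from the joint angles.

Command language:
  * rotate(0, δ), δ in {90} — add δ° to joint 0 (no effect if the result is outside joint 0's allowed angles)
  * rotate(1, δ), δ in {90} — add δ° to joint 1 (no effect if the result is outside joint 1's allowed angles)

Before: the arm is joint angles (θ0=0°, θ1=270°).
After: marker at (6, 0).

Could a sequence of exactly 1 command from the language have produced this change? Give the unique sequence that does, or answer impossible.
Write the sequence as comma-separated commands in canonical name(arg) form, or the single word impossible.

rotate(1, 90)

from: joint angles (θ0=0°, θ1=270°)
[1] after rotate(1, 90): joint angles (θ0=0°, θ1=0°)
all 2 alternatives checked — unique.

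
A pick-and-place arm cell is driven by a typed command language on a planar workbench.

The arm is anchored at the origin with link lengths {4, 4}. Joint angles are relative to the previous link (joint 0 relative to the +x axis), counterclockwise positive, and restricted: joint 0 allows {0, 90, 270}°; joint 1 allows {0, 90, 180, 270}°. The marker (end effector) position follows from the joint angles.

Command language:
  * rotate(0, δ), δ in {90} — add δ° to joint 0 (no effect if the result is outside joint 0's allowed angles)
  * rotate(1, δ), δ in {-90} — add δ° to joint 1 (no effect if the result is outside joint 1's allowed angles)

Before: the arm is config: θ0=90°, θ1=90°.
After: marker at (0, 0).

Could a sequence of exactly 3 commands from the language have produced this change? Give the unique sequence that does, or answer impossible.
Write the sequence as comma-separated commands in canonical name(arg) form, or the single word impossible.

start: config: θ0=90°, θ1=90°
1. rotate(1, -90) → config: θ0=90°, θ1=0°
2. rotate(1, -90) → config: θ0=90°, θ1=270°
3. rotate(1, -90) → config: θ0=90°, θ1=180°
all 8 alternatives checked — unique.

rotate(1, -90), rotate(1, -90), rotate(1, -90)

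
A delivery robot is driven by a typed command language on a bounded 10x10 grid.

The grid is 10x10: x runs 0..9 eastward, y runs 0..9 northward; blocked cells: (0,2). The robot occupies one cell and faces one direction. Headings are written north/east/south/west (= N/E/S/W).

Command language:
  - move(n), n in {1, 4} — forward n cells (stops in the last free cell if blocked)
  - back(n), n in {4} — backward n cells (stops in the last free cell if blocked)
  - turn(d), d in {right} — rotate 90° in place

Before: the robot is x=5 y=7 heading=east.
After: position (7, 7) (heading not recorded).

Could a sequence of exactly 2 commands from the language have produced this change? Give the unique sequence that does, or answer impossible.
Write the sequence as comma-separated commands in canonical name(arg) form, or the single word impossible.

start: x=5 y=7 heading=east
t=1 move(1) ⇒ x=6 y=7 heading=east
t=2 move(1) ⇒ x=7 y=7 heading=east
uniquely the one of 16 2-step routes that fits.

move(1), move(1)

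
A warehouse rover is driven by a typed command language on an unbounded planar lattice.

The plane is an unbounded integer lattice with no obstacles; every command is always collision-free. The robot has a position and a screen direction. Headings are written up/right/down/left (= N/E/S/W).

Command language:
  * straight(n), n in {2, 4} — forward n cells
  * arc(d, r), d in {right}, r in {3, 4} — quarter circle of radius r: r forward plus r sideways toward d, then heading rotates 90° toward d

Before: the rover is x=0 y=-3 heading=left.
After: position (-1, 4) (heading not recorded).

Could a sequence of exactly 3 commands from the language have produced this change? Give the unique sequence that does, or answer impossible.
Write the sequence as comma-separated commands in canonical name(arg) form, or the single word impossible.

straight(2), arc(right, 3), arc(right, 4)

key: running arc(right, 4) before straight(2) would end elsewhere — order is forced
t0: x=0 y=-3 heading=left
1. straight(2) → x=-2 y=-3 heading=left
2. arc(right, 3) → x=-5 y=0 heading=up
3. arc(right, 4) → x=-1 y=4 heading=right
uniquely the one of 64 3-step routes that fits.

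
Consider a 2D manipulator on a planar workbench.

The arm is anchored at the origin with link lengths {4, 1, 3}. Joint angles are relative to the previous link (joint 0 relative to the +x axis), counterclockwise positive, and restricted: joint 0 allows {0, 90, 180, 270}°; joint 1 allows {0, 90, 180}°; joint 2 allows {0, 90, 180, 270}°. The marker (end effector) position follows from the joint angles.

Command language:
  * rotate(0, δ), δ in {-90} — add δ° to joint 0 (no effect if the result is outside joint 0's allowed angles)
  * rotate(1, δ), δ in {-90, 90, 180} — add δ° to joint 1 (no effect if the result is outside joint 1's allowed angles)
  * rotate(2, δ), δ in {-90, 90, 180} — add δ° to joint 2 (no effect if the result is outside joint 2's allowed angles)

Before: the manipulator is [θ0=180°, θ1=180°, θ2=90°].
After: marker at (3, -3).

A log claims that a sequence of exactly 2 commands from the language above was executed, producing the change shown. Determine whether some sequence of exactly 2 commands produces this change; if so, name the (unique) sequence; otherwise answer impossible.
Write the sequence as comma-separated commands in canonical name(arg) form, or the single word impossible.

rotate(0, -90), rotate(0, -90)

initial: [θ0=180°, θ1=180°, θ2=90°]
1. rotate(0, -90) → [θ0=90°, θ1=180°, θ2=90°]
2. rotate(0, -90) → [θ0=0°, θ1=180°, θ2=90°]
uniquely the one of 49 2-step routes that fits.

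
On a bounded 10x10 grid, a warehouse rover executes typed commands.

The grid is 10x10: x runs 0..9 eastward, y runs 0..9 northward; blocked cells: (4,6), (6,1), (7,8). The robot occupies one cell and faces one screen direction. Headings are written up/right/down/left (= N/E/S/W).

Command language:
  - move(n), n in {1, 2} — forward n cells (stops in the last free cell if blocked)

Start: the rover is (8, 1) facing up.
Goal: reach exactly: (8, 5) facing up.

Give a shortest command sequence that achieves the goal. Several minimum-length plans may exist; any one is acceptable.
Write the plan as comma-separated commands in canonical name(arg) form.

initial: (8, 1) facing up
1. move(2) → (8, 3) facing up
2. move(2) → (8, 5) facing up
minimal: 2 command(s), checked below 2.

move(2), move(2)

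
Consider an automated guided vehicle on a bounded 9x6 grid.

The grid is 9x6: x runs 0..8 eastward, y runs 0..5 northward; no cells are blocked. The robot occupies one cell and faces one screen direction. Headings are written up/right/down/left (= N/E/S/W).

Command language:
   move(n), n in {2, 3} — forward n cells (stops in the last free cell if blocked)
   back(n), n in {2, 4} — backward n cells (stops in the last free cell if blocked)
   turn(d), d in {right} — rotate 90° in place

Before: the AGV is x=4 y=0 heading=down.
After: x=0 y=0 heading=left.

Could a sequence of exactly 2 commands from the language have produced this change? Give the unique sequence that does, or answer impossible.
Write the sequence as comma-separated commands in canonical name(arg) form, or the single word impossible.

impossible

every 2-command combo misses the target.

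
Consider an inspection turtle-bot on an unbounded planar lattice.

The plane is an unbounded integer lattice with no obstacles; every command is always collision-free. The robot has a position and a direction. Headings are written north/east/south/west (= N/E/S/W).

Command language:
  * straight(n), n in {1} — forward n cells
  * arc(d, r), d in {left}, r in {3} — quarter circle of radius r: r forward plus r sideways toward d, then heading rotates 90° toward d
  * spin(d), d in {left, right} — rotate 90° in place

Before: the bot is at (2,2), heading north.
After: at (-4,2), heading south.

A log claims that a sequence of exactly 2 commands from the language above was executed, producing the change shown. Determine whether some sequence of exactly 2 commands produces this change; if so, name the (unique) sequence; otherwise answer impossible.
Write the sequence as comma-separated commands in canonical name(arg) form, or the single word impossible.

key: position moved to (-4,2) AND the heading swung to S — translation plus rotation needed
initial: at (2,2), heading north
[1] after arc(left, 3): at (-1,5), heading west
[2] after arc(left, 3): at (-4,2), heading south
no other 2-command option fits: unique.

arc(left, 3), arc(left, 3)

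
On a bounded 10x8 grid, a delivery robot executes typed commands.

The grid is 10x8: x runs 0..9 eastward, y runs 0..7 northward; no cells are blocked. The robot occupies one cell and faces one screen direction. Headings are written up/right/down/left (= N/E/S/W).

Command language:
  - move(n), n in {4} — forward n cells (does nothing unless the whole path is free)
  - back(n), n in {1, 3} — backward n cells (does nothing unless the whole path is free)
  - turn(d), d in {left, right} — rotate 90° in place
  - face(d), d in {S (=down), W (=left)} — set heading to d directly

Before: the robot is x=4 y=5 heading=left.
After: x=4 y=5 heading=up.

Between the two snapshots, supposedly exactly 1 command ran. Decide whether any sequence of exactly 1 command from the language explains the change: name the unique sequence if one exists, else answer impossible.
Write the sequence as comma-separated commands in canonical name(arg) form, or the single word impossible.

key: (4,5) unchanged — the single command moves nothing
t0: x=4 y=5 heading=left
1. turn(right) → x=4 y=5 heading=up
all 7 alternatives checked — unique.

turn(right)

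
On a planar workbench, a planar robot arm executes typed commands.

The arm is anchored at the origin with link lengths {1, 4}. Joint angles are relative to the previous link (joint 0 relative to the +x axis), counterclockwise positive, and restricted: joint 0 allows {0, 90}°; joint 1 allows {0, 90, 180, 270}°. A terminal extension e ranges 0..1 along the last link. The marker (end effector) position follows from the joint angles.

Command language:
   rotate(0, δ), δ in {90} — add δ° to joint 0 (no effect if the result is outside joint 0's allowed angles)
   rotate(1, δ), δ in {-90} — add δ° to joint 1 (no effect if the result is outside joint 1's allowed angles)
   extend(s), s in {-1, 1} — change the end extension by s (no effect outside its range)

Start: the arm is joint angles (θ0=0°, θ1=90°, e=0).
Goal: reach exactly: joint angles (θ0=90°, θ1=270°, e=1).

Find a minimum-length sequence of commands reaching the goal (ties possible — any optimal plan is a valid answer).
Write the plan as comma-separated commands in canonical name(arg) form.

rotate(1, -90), rotate(1, -90), extend(1), rotate(0, 90)

start: joint angles (θ0=0°, θ1=90°, e=0)
[1] after rotate(1, -90): joint angles (θ0=0°, θ1=0°, e=0)
[2] after rotate(1, -90): joint angles (θ0=0°, θ1=270°, e=0)
[3] after extend(1): joint angles (θ0=0°, θ1=270°, e=1)
[4] after rotate(0, 90): joint angles (θ0=90°, θ1=270°, e=1)
no 3-step plan works, so 4 is optimal.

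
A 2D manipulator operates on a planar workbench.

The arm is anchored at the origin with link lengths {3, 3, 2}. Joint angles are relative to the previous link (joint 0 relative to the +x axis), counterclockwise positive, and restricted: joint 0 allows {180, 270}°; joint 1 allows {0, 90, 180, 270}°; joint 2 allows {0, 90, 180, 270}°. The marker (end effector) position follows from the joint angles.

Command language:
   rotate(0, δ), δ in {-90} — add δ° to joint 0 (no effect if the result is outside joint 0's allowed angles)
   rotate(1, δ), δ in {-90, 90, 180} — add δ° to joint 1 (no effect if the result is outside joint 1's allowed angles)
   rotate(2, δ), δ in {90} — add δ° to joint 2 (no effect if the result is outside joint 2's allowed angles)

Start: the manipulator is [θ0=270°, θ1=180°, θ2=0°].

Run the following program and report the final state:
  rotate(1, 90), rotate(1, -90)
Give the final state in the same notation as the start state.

[θ0=270°, θ1=180°, θ2=0°]

initial: [θ0=270°, θ1=180°, θ2=0°]
[1] after rotate(1, 90): [θ0=270°, θ1=270°, θ2=0°]
[2] after rotate(1, -90): [θ0=270°, θ1=180°, θ2=0°]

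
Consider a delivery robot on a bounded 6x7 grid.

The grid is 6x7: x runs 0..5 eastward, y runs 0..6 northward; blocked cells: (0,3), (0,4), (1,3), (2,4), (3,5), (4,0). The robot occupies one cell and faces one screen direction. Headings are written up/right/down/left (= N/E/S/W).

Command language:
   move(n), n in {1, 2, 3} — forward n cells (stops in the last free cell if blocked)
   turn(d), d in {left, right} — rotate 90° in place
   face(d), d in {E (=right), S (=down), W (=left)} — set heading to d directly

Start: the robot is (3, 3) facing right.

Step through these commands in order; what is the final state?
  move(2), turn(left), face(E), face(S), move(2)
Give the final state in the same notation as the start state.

initial: (3, 3) facing right
[1] after move(2): (5, 3) facing right
[2] after turn(left): (5, 3) facing up
[3] after face(E): (5, 3) facing right
[4] after face(S): (5, 3) facing down
[5] after move(2): (5, 1) facing down

(5, 1) facing down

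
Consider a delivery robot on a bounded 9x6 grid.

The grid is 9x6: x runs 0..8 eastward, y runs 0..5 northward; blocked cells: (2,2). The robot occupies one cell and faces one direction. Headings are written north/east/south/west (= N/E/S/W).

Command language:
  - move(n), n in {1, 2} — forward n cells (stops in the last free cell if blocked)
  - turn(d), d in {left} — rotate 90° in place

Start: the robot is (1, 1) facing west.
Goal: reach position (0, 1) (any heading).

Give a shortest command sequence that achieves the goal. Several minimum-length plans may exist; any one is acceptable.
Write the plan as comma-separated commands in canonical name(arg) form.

move(2)

start: (1, 1) facing west
[1] after move(2): (0, 1) facing west
nothing shorter than 1 reaches the goal.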